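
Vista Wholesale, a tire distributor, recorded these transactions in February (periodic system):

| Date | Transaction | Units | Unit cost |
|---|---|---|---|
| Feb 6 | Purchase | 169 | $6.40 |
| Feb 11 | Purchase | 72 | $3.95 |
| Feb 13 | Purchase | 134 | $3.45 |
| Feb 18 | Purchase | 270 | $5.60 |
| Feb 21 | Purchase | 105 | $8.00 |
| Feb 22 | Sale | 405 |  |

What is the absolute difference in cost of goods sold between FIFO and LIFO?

FIFO COGS: 169 @ $6.40 + 72 @ $3.95 + 134 @ $3.45 + 30 @ $5.60 = $1,996.30
LIFO COGS: 105 @ $8.00 + 270 @ $5.60 + 30 @ $3.45 = $2,455.50
Difference = |$1,996.30 − $2,455.50| = $459.20

$459.20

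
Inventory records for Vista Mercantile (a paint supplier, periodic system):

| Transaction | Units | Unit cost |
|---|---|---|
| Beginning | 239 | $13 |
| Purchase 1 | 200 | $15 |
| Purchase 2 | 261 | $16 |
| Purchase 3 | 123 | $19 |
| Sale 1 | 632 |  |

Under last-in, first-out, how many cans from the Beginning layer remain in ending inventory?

Sale 1 (632) [LIFO — newest first]: 123 @ $19 + 261 @ $16 + 200 @ $15 + 48 @ $13 = $10,137
Ending inventory: 191 @ $13 = $2,483
Check: goods available $12,620 = COGS $10,137 + ending $2,483

191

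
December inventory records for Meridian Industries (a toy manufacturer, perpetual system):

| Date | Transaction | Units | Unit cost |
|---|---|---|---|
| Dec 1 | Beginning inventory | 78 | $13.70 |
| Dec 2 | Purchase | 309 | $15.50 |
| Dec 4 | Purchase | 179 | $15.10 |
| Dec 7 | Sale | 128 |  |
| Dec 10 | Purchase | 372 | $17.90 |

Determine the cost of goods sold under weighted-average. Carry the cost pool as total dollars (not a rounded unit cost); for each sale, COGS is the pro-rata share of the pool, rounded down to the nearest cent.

After Dec 1: 78 on hand, pool $1,068.60 (≈ $13.7000 each)
After Dec 2: 387 on hand, pool $5,858.10 (≈ $15.1372 each)
After Dec 4: 566 on hand, pool $8,561.00 (≈ $15.1254 each)
Dec 7, sell 128: 128/566 × $8,561.00 → $1,936.05
After Dec 10: 810 on hand, pool $13,283.75 (≈ $16.3997 each)
Ending inventory (cost pool remaining) = $13,283.75

COGS = $1,936.05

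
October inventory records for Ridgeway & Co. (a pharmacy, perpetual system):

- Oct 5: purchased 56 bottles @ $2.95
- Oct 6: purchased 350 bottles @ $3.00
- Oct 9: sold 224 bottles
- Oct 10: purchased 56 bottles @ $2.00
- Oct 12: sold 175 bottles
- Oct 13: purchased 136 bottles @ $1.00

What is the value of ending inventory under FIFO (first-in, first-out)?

Oct 9, 224 sold [FIFO — oldest first]: 56 @ $2.95 + 168 @ $3.00 = $669.20
Oct 12, 175 sold [FIFO — oldest first]: 175 @ $3.00 = $525.00
Total COGS = $669.20 + $525.00 = $1,194.20
Ending inventory: 7 @ $3.00 + 56 @ $2.00 + 136 @ $1.00 = $269.00

Ending inventory = $269.00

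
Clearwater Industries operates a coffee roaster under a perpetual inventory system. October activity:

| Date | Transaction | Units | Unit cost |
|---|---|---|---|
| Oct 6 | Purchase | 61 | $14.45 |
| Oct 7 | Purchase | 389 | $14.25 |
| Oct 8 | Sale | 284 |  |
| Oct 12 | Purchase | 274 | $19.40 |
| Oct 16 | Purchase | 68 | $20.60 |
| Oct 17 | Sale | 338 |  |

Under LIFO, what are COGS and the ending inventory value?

Oct 8, 284 sold [LIFO — newest first]: 284 @ $14.25 = $4,047.00
Oct 17, 338 sold [LIFO — newest first]: 68 @ $20.60 + 270 @ $19.40 = $6,638.80
Total COGS = $4,047.00 + $6,638.80 = $10,685.80
Ending inventory: 61 @ $14.45 + 105 @ $14.25 + 4 @ $19.40 = $2,455.30

COGS = $10,685.80; ending inventory = $2,455.30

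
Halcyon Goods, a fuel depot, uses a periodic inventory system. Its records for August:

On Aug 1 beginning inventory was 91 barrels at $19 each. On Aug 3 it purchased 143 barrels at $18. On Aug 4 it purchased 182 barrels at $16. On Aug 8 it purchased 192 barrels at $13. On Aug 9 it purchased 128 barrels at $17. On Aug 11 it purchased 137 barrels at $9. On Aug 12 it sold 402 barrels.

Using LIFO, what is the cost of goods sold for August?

COGS = $5,190

Aug 12, 402 sold [LIFO — newest first]: 137 @ $9 + 128 @ $17 + 137 @ $13 = $5,190
Ending inventory: 91 @ $19 + 143 @ $18 + 182 @ $16 + 55 @ $13 = $7,930
Check: goods available $13,120 = COGS $5,190 + ending $7,930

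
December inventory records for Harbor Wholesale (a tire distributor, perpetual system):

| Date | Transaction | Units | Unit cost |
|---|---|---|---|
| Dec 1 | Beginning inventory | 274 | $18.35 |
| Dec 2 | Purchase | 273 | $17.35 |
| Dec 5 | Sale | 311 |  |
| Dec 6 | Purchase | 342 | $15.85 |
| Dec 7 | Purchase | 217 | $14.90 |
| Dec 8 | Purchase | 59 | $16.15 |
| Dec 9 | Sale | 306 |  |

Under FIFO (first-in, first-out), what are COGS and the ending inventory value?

Dec 5, 311 sold [FIFO — oldest first]: 274 @ $18.35 + 37 @ $17.35 = $5,669.85
Dec 9, 306 sold [FIFO — oldest first]: 236 @ $17.35 + 70 @ $15.85 = $5,204.10
Total COGS = $5,669.85 + $5,204.10 = $10,873.95
Ending inventory: 272 @ $15.85 + 217 @ $14.90 + 59 @ $16.15 = $8,497.35
Check: goods available $19,371.30 = COGS $10,873.95 + ending $8,497.35

COGS = $10,873.95; ending inventory = $8,497.35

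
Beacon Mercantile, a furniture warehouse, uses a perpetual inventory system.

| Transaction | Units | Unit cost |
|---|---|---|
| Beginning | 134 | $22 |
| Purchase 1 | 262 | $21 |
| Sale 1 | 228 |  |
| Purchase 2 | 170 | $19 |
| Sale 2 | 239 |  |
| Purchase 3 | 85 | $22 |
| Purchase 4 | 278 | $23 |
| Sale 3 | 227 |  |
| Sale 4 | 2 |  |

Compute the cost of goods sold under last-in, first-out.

Sale 1 (228) [LIFO — newest first]: 228 @ $21 = $4,788
Sale 2 (239) [LIFO — newest first]: 170 @ $19 + 34 @ $21 + 35 @ $22 = $4,714
Sale 3 (227) [LIFO — newest first]: 227 @ $23 = $5,221
Sale 4 (2) [LIFO — newest first]: 2 @ $23 = $46
Total COGS = $4,788 + $4,714 + $5,221 + $46 = $14,769
Ending inventory: 99 @ $22 + 85 @ $22 + 49 @ $23 = $5,175
Check: goods available $19,944 = COGS $14,769 + ending $5,175

COGS = $14,769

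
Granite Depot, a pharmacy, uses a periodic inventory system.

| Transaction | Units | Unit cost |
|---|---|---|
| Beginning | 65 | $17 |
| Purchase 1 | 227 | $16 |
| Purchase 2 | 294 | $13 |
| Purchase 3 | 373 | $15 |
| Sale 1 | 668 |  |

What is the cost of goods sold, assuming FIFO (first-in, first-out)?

Sale 1 (668) [FIFO — oldest first]: 65 @ $17 + 227 @ $16 + 294 @ $13 + 82 @ $15 = $9,789
Ending inventory: 291 @ $15 = $4,365
Check: goods available $14,154 = COGS $9,789 + ending $4,365

COGS = $9,789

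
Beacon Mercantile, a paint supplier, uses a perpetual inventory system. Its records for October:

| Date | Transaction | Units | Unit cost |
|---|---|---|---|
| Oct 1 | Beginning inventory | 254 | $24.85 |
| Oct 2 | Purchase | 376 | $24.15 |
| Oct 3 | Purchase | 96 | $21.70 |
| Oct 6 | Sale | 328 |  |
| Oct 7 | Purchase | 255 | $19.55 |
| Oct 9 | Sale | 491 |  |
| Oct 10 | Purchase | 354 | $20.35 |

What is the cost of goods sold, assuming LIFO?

COGS = $18,435.05

Oct 6, 328 sold [LIFO — newest first]: 96 @ $21.70 + 232 @ $24.15 = $7,686.00
Oct 9, 491 sold [LIFO — newest first]: 255 @ $19.55 + 144 @ $24.15 + 92 @ $24.85 = $10,749.05
Total COGS = $7,686.00 + $10,749.05 = $18,435.05
Ending inventory: 162 @ $24.85 + 354 @ $20.35 = $11,229.60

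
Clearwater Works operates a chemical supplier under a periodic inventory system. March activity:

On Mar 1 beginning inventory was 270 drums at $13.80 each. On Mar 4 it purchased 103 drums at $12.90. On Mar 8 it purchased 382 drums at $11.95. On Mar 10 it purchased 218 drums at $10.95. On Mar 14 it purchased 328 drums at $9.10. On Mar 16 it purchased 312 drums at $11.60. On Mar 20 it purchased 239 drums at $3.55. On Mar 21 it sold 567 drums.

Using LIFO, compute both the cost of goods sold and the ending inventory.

Mar 21, 567 sold [LIFO — newest first]: 239 @ $3.55 + 312 @ $11.60 + 16 @ $9.10 = $4,613.25
Ending inventory: 270 @ $13.80 + 103 @ $12.90 + 382 @ $11.95 + 218 @ $10.95 + 312 @ $9.10 = $14,845.90

COGS = $4,613.25; ending inventory = $14,845.90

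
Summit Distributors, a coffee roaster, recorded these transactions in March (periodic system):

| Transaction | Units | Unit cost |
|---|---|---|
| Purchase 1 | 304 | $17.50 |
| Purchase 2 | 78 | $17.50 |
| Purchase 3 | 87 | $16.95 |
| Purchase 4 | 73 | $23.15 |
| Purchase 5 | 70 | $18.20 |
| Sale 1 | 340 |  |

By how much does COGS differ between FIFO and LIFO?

FIFO COGS: 304 @ $17.50 + 36 @ $17.50 = $5,950.00
LIFO COGS: 70 @ $18.20 + 73 @ $23.15 + 87 @ $16.95 + 78 @ $17.50 + 32 @ $17.50 = $6,363.60
Difference = |$5,950.00 − $6,363.60| = $413.60

$413.60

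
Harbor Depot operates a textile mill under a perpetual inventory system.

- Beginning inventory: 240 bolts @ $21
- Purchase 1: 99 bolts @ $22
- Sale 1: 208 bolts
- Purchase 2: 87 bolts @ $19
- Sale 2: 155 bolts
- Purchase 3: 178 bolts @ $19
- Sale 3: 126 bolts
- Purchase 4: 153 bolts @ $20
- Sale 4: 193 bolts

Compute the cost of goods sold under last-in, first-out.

COGS = $13,762

Sale 1 (208) [LIFO — newest first]: 99 @ $22 + 109 @ $21 = $4,467
Sale 2 (155) [LIFO — newest first]: 87 @ $19 + 68 @ $21 = $3,081
Sale 3 (126) [LIFO — newest first]: 126 @ $19 = $2,394
Sale 4 (193) [LIFO — newest first]: 153 @ $20 + 40 @ $19 = $3,820
Total COGS = $4,467 + $3,081 + $2,394 + $3,820 = $13,762
Ending inventory: 63 @ $21 + 12 @ $19 = $1,551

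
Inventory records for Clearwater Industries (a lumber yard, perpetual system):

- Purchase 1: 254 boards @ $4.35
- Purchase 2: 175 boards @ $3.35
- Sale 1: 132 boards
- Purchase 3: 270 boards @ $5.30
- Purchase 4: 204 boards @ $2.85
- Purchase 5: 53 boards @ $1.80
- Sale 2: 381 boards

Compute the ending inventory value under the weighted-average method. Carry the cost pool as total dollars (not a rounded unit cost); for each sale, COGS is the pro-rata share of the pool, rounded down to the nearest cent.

After Purchase 1: 254 on hand, pool $1,104.90 (≈ $4.3500 each)
After Purchase 2: 429 on hand, pool $1,691.15 (≈ $3.9421 each)
Sale 1, sell 132: 132/429 × $1,691.15 → $520.35
After Purchase 3: 567 on hand, pool $2,601.80 (≈ $4.5887 each)
After Purchase 4: 771 on hand, pool $3,183.20 (≈ $4.1287 each)
After Purchase 5: 824 on hand, pool $3,278.60 (≈ $3.9789 each)
Sale 2, sell 381: 381/824 × $3,278.60 → $1,515.95
Total COGS = $520.35 + $1,515.95 = $2,036.30
Ending inventory (cost pool remaining) = $1,762.65
Check: goods available $3,798.95 = COGS $2,036.30 + ending $1,762.65

Ending inventory = $1,762.65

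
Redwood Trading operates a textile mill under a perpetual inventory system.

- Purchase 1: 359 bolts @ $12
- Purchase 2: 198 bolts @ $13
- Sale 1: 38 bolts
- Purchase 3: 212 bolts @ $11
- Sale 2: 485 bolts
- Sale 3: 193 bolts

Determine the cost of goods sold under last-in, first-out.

Sale 1 (38) [LIFO — newest first]: 38 @ $13 = $494
Sale 2 (485) [LIFO — newest first]: 212 @ $11 + 160 @ $13 + 113 @ $12 = $5,768
Sale 3 (193) [LIFO — newest first]: 193 @ $12 = $2,316
Total COGS = $494 + $5,768 + $2,316 = $8,578
Ending inventory: 53 @ $12 = $636

COGS = $8,578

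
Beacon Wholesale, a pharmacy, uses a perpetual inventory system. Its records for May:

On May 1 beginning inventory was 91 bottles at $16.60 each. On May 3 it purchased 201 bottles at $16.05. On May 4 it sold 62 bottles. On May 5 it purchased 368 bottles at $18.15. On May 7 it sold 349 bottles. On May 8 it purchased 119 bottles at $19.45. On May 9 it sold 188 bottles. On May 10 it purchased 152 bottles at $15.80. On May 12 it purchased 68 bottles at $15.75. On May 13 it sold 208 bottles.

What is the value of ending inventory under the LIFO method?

May 4, 62 sold [LIFO — newest first]: 62 @ $16.05 = $995.10
May 7, 349 sold [LIFO — newest first]: 349 @ $18.15 = $6,334.35
May 9, 188 sold [LIFO — newest first]: 119 @ $19.45 + 19 @ $18.15 + 50 @ $16.05 = $3,461.90
May 13, 208 sold [LIFO — newest first]: 68 @ $15.75 + 140 @ $15.80 = $3,283.00
Total COGS = $995.10 + $6,334.35 + $3,461.90 + $3,283.00 = $14,074.35
Ending inventory: 91 @ $16.60 + 89 @ $16.05 + 12 @ $15.80 = $3,128.65

Ending inventory = $3,128.65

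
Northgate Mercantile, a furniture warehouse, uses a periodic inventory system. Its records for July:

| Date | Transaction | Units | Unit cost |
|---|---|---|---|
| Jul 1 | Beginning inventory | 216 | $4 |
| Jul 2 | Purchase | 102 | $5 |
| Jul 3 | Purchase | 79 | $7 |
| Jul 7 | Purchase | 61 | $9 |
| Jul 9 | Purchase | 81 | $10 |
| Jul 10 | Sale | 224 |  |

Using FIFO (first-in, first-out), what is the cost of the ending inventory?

Ending inventory = $2,382

Jul 10, 224 sold [FIFO — oldest first]: 216 @ $4 + 8 @ $5 = $904
Ending inventory: 94 @ $5 + 79 @ $7 + 61 @ $9 + 81 @ $10 = $2,382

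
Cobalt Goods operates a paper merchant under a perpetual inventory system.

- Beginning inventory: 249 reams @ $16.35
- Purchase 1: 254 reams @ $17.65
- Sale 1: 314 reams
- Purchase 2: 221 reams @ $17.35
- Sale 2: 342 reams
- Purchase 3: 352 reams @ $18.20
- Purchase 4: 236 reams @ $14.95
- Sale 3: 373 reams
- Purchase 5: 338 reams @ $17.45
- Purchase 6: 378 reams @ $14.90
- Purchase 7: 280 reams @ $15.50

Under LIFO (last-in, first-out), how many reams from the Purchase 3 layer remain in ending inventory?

215

Sale 1 (314) [LIFO — newest first]: 254 @ $17.65 + 60 @ $16.35 = $5,464.10
Sale 2 (342) [LIFO — newest first]: 221 @ $17.35 + 121 @ $16.35 = $5,812.70
Sale 3 (373) [LIFO — newest first]: 236 @ $14.95 + 137 @ $18.20 = $6,021.60
Total COGS = $5,464.10 + $5,812.70 + $6,021.60 = $17,298.40
Ending inventory: 68 @ $16.35 + 215 @ $18.20 + 338 @ $17.45 + 378 @ $14.90 + 280 @ $15.50 = $20,895.10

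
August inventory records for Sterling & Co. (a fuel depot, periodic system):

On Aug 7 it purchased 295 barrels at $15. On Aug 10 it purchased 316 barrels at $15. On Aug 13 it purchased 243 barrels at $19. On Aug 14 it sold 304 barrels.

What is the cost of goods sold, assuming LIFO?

COGS = $5,532

Aug 14, 304 sold [LIFO — newest first]: 243 @ $19 + 61 @ $15 = $5,532
Ending inventory: 295 @ $15 + 255 @ $15 = $8,250
Check: goods available $13,782 = COGS $5,532 + ending $8,250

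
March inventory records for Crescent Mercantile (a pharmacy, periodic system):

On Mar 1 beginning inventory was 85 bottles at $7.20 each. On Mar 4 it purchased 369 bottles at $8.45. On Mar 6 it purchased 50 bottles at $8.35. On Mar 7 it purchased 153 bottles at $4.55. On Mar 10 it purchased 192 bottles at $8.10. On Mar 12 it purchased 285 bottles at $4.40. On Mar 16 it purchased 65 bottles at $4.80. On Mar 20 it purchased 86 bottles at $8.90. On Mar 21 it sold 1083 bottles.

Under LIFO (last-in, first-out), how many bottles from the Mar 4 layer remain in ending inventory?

117

Mar 21, 1083 sold [LIFO — newest first]: 86 @ $8.90 + 65 @ $4.80 + 285 @ $4.40 + 192 @ $8.10 + 153 @ $4.55 + 50 @ $8.35 + 252 @ $8.45 = $7,129.65
Ending inventory: 85 @ $7.20 + 117 @ $8.45 = $1,600.65
Check: goods available $8,730.30 = COGS $7,129.65 + ending $1,600.65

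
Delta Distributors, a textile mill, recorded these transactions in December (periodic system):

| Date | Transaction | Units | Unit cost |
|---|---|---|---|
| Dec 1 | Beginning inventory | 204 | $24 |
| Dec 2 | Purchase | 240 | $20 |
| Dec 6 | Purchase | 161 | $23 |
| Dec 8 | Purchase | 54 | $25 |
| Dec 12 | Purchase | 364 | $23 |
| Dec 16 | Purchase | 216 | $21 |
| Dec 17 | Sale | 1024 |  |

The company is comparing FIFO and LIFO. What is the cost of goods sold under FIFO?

FIFO COGS: 204 @ $24 + 240 @ $20 + 161 @ $23 + 54 @ $25 + 364 @ $23 + 1 @ $21 = $23,142
LIFO COGS: 216 @ $21 + 364 @ $23 + 54 @ $25 + 161 @ $23 + 229 @ $20 = $22,541

COGS = $23,142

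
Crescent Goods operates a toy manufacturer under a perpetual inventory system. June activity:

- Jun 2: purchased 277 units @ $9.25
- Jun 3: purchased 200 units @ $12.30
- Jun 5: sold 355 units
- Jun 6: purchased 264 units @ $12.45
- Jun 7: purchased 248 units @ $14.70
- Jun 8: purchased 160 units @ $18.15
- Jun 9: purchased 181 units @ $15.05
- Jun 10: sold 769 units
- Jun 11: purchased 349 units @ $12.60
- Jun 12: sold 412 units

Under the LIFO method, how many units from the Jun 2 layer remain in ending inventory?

122

Jun 5, 355 sold [LIFO — newest first]: 200 @ $12.30 + 155 @ $9.25 = $3,893.75
Jun 10, 769 sold [LIFO — newest first]: 181 @ $15.05 + 160 @ $18.15 + 248 @ $14.70 + 180 @ $12.45 = $11,514.65
Jun 12, 412 sold [LIFO — newest first]: 349 @ $12.60 + 63 @ $12.45 = $5,181.75
Total COGS = $3,893.75 + $11,514.65 + $5,181.75 = $20,590.15
Ending inventory: 122 @ $9.25 + 21 @ $12.45 = $1,389.95
Check: goods available $21,980.10 = COGS $20,590.15 + ending $1,389.95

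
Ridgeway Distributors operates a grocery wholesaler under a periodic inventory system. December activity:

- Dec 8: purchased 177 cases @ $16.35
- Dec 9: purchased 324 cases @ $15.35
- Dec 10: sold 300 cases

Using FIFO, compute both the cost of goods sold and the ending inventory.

COGS = $4,782.00; ending inventory = $3,085.35

Dec 10, 300 sold [FIFO — oldest first]: 177 @ $16.35 + 123 @ $15.35 = $4,782.00
Ending inventory: 201 @ $15.35 = $3,085.35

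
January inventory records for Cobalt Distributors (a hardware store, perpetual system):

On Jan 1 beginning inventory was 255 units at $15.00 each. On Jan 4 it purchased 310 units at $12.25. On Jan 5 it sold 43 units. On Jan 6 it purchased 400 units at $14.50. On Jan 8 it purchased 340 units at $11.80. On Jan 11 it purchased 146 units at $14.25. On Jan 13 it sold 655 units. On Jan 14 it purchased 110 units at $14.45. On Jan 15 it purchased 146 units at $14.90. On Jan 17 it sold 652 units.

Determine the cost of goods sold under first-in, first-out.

COGS = $18,075.75

Jan 5, 43 sold [FIFO — oldest first]: 43 @ $15.00 = $645.00
Jan 13, 655 sold [FIFO — oldest first]: 212 @ $15.00 + 310 @ $12.25 + 133 @ $14.50 = $8,906.00
Jan 17, 652 sold [FIFO — oldest first]: 267 @ $14.50 + 340 @ $11.80 + 45 @ $14.25 = $8,524.75
Total COGS = $645.00 + $8,906.00 + $8,524.75 = $18,075.75
Ending inventory: 101 @ $14.25 + 110 @ $14.45 + 146 @ $14.90 = $5,204.15
Check: goods available $23,279.90 = COGS $18,075.75 + ending $5,204.15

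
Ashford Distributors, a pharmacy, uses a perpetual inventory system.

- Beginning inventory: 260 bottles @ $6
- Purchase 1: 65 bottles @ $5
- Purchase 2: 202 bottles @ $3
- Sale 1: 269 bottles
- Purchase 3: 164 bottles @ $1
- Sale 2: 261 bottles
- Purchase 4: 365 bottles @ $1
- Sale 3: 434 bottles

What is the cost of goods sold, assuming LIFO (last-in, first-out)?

COGS = $2,468

Sale 1 (269) [LIFO — newest first]: 202 @ $3 + 65 @ $5 + 2 @ $6 = $943
Sale 2 (261) [LIFO — newest first]: 164 @ $1 + 97 @ $6 = $746
Sale 3 (434) [LIFO — newest first]: 365 @ $1 + 69 @ $6 = $779
Total COGS = $943 + $746 + $779 = $2,468
Ending inventory: 92 @ $6 = $552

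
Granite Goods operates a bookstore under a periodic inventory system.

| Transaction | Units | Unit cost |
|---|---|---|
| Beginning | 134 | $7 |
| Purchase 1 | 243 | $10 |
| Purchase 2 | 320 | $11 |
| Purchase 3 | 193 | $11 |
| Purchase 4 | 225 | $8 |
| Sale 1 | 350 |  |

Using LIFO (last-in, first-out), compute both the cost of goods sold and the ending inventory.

Sale 1 (350) [LIFO — newest first]: 225 @ $8 + 125 @ $11 = $3,175
Ending inventory: 134 @ $7 + 243 @ $10 + 320 @ $11 + 68 @ $11 = $7,636

COGS = $3,175; ending inventory = $7,636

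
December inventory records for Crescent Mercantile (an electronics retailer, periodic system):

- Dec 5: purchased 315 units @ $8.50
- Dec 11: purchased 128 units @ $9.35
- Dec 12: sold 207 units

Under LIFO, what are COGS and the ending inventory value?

COGS = $1,868.30; ending inventory = $2,006.00

Dec 12, 207 sold [LIFO — newest first]: 128 @ $9.35 + 79 @ $8.50 = $1,868.30
Ending inventory: 236 @ $8.50 = $2,006.00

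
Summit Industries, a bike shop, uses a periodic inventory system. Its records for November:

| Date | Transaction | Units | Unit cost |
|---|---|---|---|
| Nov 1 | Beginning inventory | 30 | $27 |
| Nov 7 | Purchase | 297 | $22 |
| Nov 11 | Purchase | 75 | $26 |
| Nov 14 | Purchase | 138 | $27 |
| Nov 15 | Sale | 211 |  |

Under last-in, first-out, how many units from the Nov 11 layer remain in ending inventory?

Nov 15, 211 sold [LIFO — newest first]: 138 @ $27 + 73 @ $26 = $5,624
Ending inventory: 30 @ $27 + 297 @ $22 + 2 @ $26 = $7,396
Check: goods available $13,020 = COGS $5,624 + ending $7,396

2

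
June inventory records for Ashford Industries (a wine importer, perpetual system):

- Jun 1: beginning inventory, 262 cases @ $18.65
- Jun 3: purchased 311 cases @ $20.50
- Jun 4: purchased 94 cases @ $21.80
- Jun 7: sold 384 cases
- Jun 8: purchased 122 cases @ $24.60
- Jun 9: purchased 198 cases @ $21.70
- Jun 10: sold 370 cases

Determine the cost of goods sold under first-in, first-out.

COGS = $15,451.20

Jun 7, 384 sold [FIFO — oldest first]: 262 @ $18.65 + 122 @ $20.50 = $7,387.30
Jun 10, 370 sold [FIFO — oldest first]: 189 @ $20.50 + 94 @ $21.80 + 87 @ $24.60 = $8,063.90
Total COGS = $7,387.30 + $8,063.90 = $15,451.20
Ending inventory: 35 @ $24.60 + 198 @ $21.70 = $5,157.60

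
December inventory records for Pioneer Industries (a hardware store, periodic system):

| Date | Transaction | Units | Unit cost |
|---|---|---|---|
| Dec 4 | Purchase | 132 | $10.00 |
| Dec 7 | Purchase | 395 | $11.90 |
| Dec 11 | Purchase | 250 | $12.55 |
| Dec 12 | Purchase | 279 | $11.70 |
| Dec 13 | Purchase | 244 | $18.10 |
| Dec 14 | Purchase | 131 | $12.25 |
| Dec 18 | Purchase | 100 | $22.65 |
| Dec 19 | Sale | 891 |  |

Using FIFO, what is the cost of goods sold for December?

COGS = $10,491.80

Dec 19, 891 sold [FIFO — oldest first]: 132 @ $10.00 + 395 @ $11.90 + 250 @ $12.55 + 114 @ $11.70 = $10,491.80
Ending inventory: 165 @ $11.70 + 244 @ $18.10 + 131 @ $12.25 + 100 @ $22.65 = $10,216.65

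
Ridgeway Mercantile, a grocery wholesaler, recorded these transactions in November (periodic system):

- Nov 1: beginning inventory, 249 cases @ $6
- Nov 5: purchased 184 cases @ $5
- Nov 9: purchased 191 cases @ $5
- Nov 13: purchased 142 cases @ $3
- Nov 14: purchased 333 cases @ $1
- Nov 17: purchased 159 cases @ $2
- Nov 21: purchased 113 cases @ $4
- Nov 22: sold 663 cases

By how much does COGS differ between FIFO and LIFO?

$2,209

FIFO COGS: 249 @ $6 + 184 @ $5 + 191 @ $5 + 39 @ $3 = $3,486
LIFO COGS: 113 @ $4 + 159 @ $2 + 333 @ $1 + 58 @ $3 = $1,277
Difference = |$3,486 − $1,277| = $2,209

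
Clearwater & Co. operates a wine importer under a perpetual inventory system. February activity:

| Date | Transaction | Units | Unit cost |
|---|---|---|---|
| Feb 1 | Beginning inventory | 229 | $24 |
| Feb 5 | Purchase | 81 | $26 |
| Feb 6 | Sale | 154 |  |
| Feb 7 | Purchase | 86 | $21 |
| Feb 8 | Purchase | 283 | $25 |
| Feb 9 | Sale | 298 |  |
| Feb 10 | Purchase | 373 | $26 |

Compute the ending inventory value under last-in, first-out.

Feb 6, 154 sold [LIFO — newest first]: 81 @ $26 + 73 @ $24 = $3,858
Feb 9, 298 sold [LIFO — newest first]: 283 @ $25 + 15 @ $21 = $7,390
Total COGS = $3,858 + $7,390 = $11,248
Ending inventory: 156 @ $24 + 71 @ $21 + 373 @ $26 = $14,933
Check: goods available $26,181 = COGS $11,248 + ending $14,933

Ending inventory = $14,933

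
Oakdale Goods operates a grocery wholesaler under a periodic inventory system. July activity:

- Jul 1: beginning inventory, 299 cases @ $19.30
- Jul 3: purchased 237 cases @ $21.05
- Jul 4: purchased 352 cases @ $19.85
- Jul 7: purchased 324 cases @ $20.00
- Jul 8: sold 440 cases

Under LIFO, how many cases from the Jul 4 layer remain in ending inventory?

236

Jul 8, 440 sold [LIFO — newest first]: 324 @ $20.00 + 116 @ $19.85 = $8,782.60
Ending inventory: 299 @ $19.30 + 237 @ $21.05 + 236 @ $19.85 = $15,444.15
Check: goods available $24,226.75 = COGS $8,782.60 + ending $15,444.15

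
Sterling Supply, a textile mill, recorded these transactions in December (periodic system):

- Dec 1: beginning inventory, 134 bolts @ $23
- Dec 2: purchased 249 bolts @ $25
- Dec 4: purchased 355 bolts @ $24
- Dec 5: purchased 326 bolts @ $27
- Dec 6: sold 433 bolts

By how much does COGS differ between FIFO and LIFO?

FIFO COGS: 134 @ $23 + 249 @ $25 + 50 @ $24 = $10,507
LIFO COGS: 326 @ $27 + 107 @ $24 = $11,370
Difference = |$10,507 − $11,370| = $863

$863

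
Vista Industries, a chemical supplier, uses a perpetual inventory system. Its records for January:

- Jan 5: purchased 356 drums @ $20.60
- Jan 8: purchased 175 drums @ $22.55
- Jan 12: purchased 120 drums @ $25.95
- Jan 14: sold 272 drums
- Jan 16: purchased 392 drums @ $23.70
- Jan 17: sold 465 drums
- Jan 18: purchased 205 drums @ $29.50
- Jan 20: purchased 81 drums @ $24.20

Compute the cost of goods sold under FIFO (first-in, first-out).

COGS = $16,432.05

Jan 14, 272 sold [FIFO — oldest first]: 272 @ $20.60 = $5,603.20
Jan 17, 465 sold [FIFO — oldest first]: 84 @ $20.60 + 175 @ $22.55 + 120 @ $25.95 + 86 @ $23.70 = $10,828.85
Total COGS = $5,603.20 + $10,828.85 = $16,432.05
Ending inventory: 306 @ $23.70 + 205 @ $29.50 + 81 @ $24.20 = $15,259.90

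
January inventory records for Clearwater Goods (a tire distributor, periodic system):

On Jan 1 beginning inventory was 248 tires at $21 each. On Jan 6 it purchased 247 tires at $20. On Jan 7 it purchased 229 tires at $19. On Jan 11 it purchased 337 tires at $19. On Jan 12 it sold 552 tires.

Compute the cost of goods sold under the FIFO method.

Jan 12, 552 sold [FIFO — oldest first]: 248 @ $21 + 247 @ $20 + 57 @ $19 = $11,231
Ending inventory: 172 @ $19 + 337 @ $19 = $9,671

COGS = $11,231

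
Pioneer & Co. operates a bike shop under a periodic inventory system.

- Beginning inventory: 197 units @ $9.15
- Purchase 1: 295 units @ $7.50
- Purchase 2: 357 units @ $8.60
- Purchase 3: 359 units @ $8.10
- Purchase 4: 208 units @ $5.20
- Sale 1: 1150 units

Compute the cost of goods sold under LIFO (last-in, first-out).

COGS = $8,754.70

Sale 1 (1150) [LIFO — newest first]: 208 @ $5.20 + 359 @ $8.10 + 357 @ $8.60 + 226 @ $7.50 = $8,754.70
Ending inventory: 197 @ $9.15 + 69 @ $7.50 = $2,320.05
Check: goods available $11,074.75 = COGS $8,754.70 + ending $2,320.05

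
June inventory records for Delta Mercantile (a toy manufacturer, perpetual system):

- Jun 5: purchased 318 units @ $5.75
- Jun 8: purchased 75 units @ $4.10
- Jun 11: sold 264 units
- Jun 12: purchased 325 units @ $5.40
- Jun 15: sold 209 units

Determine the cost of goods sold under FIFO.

Jun 11, 264 sold [FIFO — oldest first]: 264 @ $5.75 = $1,518.00
Jun 15, 209 sold [FIFO — oldest first]: 54 @ $5.75 + 75 @ $4.10 + 80 @ $5.40 = $1,050.00
Total COGS = $1,518.00 + $1,050.00 = $2,568.00
Ending inventory: 245 @ $5.40 = $1,323.00
Check: goods available $3,891.00 = COGS $2,568.00 + ending $1,323.00

COGS = $2,568.00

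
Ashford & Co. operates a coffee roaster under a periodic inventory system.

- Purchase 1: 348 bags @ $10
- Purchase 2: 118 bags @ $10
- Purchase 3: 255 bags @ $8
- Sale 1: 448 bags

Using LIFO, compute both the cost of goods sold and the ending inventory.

Sale 1 (448) [LIFO — newest first]: 255 @ $8 + 118 @ $10 + 75 @ $10 = $3,970
Ending inventory: 273 @ $10 = $2,730
Check: goods available $6,700 = COGS $3,970 + ending $2,730

COGS = $3,970; ending inventory = $2,730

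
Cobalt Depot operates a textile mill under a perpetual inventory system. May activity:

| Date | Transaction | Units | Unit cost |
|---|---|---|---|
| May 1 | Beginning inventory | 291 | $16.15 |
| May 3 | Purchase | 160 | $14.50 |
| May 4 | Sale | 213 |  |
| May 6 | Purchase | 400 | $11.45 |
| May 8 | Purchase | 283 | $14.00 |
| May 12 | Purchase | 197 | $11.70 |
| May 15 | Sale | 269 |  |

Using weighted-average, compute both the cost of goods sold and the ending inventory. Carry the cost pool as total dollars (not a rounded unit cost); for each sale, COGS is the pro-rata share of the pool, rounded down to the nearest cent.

COGS = $6,816.42; ending inventory = $11,050.13

After May 1: 291 on hand, pool $4,699.65 (≈ $16.1500 each)
After May 3: 451 on hand, pool $7,019.65 (≈ $15.5646 each)
May 4, sell 213: 213/451 × $7,019.65 → $3,315.26
After May 6: 638 on hand, pool $8,284.39 (≈ $12.9849 each)
After May 8: 921 on hand, pool $12,246.39 (≈ $13.2968 each)
After May 12: 1118 on hand, pool $14,551.29 (≈ $13.0155 each)
May 15, sell 269: 269/1118 × $14,551.29 → $3,501.16
Total COGS = $3,315.26 + $3,501.16 = $6,816.42
Ending inventory (cost pool remaining) = $11,050.13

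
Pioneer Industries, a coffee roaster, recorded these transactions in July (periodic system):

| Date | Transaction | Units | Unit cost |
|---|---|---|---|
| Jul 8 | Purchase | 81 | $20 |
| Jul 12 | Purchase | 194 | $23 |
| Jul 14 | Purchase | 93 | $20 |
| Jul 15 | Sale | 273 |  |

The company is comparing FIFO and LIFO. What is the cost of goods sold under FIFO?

FIFO COGS: 81 @ $20 + 192 @ $23 = $6,036
LIFO COGS: 93 @ $20 + 180 @ $23 = $6,000

COGS = $6,036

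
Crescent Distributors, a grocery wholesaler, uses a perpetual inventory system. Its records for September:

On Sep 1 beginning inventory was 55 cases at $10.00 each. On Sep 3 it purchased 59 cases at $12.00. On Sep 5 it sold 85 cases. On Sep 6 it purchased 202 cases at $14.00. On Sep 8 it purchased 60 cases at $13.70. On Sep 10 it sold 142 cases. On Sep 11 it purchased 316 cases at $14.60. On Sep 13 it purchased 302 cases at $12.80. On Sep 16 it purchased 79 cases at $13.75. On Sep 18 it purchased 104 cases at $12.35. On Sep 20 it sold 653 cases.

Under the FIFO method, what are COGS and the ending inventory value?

Sep 5, 85 sold [FIFO — oldest first]: 55 @ $10.00 + 30 @ $12.00 = $910.00
Sep 10, 142 sold [FIFO — oldest first]: 29 @ $12.00 + 113 @ $14.00 = $1,930.00
Sep 20, 653 sold [FIFO — oldest first]: 89 @ $14.00 + 60 @ $13.70 + 316 @ $14.60 + 188 @ $12.80 = $9,088.00
Total COGS = $910.00 + $1,930.00 + $9,088.00 = $11,928.00
Ending inventory: 114 @ $12.80 + 79 @ $13.75 + 104 @ $12.35 = $3,829.85

COGS = $11,928.00; ending inventory = $3,829.85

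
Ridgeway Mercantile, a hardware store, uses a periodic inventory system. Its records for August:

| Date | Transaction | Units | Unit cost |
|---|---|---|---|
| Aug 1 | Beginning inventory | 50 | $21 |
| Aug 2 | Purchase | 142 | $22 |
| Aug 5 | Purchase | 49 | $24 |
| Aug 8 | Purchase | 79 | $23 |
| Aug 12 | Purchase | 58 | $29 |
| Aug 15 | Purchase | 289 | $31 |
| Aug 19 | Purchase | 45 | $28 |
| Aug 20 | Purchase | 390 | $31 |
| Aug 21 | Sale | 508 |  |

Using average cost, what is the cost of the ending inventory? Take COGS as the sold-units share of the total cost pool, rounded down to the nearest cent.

Aug 21, sell 508: 508/1102 × $31,158.00 → $14,363.21
Ending inventory (cost pool remaining) = $16,794.79

Ending inventory = $16,794.79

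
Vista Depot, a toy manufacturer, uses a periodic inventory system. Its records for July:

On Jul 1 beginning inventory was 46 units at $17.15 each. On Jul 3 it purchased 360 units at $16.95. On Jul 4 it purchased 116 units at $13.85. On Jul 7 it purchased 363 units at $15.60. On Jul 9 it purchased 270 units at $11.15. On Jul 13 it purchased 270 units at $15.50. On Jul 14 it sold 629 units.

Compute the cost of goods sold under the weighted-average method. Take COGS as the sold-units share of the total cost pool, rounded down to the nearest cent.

Jul 14, sell 629: 629/1425 × $21,355.80 → $9,426.52
Ending inventory (cost pool remaining) = $11,929.28
Check: goods available $21,355.80 = COGS $9,426.52 + ending $11,929.28

COGS = $9,426.52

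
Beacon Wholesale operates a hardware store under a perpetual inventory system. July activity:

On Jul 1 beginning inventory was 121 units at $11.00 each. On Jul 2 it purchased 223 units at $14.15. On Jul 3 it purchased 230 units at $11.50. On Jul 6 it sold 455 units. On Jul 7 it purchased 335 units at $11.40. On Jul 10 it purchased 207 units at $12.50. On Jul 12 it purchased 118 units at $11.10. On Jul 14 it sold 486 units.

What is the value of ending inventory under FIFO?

Jul 6, 455 sold [FIFO — oldest first]: 121 @ $11.00 + 223 @ $14.15 + 111 @ $11.50 = $5,762.95
Jul 14, 486 sold [FIFO — oldest first]: 119 @ $11.50 + 335 @ $11.40 + 32 @ $12.50 = $5,587.50
Total COGS = $5,762.95 + $5,587.50 = $11,350.45
Ending inventory: 175 @ $12.50 + 118 @ $11.10 = $3,497.30

Ending inventory = $3,497.30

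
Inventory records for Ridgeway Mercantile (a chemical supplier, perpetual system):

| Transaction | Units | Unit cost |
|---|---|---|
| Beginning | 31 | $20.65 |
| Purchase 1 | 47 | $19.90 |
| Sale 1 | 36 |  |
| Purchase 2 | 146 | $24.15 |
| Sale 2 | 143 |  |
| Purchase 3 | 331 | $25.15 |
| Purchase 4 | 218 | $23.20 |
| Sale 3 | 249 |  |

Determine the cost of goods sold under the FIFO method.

COGS = $10,231.95

Sale 1 (36) [FIFO — oldest first]: 31 @ $20.65 + 5 @ $19.90 = $739.65
Sale 2 (143) [FIFO — oldest first]: 42 @ $19.90 + 101 @ $24.15 = $3,274.95
Sale 3 (249) [FIFO — oldest first]: 45 @ $24.15 + 204 @ $25.15 = $6,217.35
Total COGS = $739.65 + $3,274.95 + $6,217.35 = $10,231.95
Ending inventory: 127 @ $25.15 + 218 @ $23.20 = $8,251.65
Check: goods available $18,483.60 = COGS $10,231.95 + ending $8,251.65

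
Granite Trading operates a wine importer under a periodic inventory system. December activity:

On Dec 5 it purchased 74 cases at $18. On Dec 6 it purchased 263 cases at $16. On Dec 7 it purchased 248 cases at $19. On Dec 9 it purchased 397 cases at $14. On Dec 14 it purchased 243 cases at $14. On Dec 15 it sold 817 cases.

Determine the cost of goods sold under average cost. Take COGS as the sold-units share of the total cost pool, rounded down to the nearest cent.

Dec 15, sell 817: 817/1225 × $19,212.00 → $12,813.22
Ending inventory (cost pool remaining) = $6,398.78
Check: goods available $19,212.00 = COGS $12,813.22 + ending $6,398.78

COGS = $12,813.22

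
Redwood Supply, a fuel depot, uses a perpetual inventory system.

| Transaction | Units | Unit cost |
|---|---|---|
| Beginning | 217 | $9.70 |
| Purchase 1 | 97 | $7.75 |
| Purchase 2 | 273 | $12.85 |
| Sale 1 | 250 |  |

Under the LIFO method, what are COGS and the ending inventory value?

COGS = $3,212.50; ending inventory = $3,152.20

Sale 1 (250) [LIFO — newest first]: 250 @ $12.85 = $3,212.50
Ending inventory: 217 @ $9.70 + 97 @ $7.75 + 23 @ $12.85 = $3,152.20
Check: goods available $6,364.70 = COGS $3,212.50 + ending $3,152.20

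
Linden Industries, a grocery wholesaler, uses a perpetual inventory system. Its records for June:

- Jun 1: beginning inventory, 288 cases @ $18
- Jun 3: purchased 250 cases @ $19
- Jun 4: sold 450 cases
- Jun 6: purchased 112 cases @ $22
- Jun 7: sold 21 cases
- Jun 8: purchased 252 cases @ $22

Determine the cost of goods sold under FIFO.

Jun 4, 450 sold [FIFO — oldest first]: 288 @ $18 + 162 @ $19 = $8,262
Jun 7, 21 sold [FIFO — oldest first]: 21 @ $19 = $399
Total COGS = $8,262 + $399 = $8,661
Ending inventory: 67 @ $19 + 112 @ $22 + 252 @ $22 = $9,281
Check: goods available $17,942 = COGS $8,661 + ending $9,281

COGS = $8,661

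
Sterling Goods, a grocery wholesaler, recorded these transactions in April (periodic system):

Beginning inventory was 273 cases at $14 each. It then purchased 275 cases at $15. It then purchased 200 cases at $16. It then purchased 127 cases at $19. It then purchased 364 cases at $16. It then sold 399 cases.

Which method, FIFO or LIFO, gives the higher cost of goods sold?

LIFO

FIFO COGS: 273 @ $14 + 126 @ $15 = $5,712
LIFO COGS: 364 @ $16 + 35 @ $19 = $6,489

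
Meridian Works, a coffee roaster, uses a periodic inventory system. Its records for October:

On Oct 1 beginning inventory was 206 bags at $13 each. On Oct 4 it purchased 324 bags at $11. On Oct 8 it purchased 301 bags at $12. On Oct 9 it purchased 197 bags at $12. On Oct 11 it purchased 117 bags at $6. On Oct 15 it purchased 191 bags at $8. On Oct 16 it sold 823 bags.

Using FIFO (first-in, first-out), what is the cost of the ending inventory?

Oct 16, 823 sold [FIFO — oldest first]: 206 @ $13 + 324 @ $11 + 293 @ $12 = $9,758
Ending inventory: 8 @ $12 + 197 @ $12 + 117 @ $6 + 191 @ $8 = $4,690
Check: goods available $14,448 = COGS $9,758 + ending $4,690

Ending inventory = $4,690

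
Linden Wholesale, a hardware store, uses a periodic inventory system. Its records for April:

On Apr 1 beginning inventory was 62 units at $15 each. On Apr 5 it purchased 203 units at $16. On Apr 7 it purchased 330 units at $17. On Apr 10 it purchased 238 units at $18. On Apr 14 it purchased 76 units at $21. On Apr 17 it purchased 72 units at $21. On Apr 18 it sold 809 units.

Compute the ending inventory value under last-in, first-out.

Apr 18, 809 sold [LIFO — newest first]: 72 @ $21 + 76 @ $21 + 238 @ $18 + 330 @ $17 + 93 @ $16 = $14,490
Ending inventory: 62 @ $15 + 110 @ $16 = $2,690

Ending inventory = $2,690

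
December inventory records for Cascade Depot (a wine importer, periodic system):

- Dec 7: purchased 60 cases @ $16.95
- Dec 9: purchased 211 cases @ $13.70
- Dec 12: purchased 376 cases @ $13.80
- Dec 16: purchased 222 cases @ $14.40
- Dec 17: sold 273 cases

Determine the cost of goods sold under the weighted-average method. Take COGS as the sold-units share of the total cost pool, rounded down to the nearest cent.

COGS = $3,861.99

Dec 17, sell 273: 273/869 × $12,293.30 → $3,861.99
Ending inventory (cost pool remaining) = $8,431.31
Check: goods available $12,293.30 = COGS $3,861.99 + ending $8,431.31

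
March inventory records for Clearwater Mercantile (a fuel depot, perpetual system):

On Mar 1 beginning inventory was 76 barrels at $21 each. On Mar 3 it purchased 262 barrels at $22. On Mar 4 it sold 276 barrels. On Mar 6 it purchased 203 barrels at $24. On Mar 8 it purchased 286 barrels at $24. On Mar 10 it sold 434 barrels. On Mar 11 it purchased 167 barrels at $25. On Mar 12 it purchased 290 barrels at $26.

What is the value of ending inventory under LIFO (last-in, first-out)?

Mar 4, 276 sold [LIFO — newest first]: 262 @ $22 + 14 @ $21 = $6,058
Mar 10, 434 sold [LIFO — newest first]: 286 @ $24 + 148 @ $24 = $10,416
Total COGS = $6,058 + $10,416 = $16,474
Ending inventory: 62 @ $21 + 55 @ $24 + 167 @ $25 + 290 @ $26 = $14,337

Ending inventory = $14,337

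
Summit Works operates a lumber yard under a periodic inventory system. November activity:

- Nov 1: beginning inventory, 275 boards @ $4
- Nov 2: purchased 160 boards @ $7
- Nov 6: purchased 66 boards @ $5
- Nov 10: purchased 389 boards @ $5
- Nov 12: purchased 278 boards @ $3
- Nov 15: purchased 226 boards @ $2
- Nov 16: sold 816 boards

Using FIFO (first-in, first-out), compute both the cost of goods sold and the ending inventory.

COGS = $4,125; ending inventory = $1,656

Nov 16, 816 sold [FIFO — oldest first]: 275 @ $4 + 160 @ $7 + 66 @ $5 + 315 @ $5 = $4,125
Ending inventory: 74 @ $5 + 278 @ $3 + 226 @ $2 = $1,656
Check: goods available $5,781 = COGS $4,125 + ending $1,656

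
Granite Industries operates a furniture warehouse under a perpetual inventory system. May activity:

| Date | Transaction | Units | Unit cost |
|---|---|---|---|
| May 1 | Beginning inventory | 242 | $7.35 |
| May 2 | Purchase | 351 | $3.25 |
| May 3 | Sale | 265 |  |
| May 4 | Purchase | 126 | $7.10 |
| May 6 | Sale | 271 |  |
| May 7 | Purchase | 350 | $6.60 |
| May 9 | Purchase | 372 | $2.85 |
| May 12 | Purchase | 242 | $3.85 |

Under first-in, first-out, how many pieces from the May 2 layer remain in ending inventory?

57

May 3, 265 sold [FIFO — oldest first]: 242 @ $7.35 + 23 @ $3.25 = $1,853.45
May 6, 271 sold [FIFO — oldest first]: 271 @ $3.25 = $880.75
Total COGS = $1,853.45 + $880.75 = $2,734.20
Ending inventory: 57 @ $3.25 + 126 @ $7.10 + 350 @ $6.60 + 372 @ $2.85 + 242 @ $3.85 = $5,381.75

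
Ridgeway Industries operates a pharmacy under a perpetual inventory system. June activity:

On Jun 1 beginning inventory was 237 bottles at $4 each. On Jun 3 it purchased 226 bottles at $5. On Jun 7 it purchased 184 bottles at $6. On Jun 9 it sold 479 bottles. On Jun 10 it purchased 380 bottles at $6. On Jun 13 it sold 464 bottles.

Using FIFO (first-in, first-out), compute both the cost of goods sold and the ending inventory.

COGS = $4,958; ending inventory = $504

Jun 9, 479 sold [FIFO — oldest first]: 237 @ $4 + 226 @ $5 + 16 @ $6 = $2,174
Jun 13, 464 sold [FIFO — oldest first]: 168 @ $6 + 296 @ $6 = $2,784
Total COGS = $2,174 + $2,784 = $4,958
Ending inventory: 84 @ $6 = $504
Check: goods available $5,462 = COGS $4,958 + ending $504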